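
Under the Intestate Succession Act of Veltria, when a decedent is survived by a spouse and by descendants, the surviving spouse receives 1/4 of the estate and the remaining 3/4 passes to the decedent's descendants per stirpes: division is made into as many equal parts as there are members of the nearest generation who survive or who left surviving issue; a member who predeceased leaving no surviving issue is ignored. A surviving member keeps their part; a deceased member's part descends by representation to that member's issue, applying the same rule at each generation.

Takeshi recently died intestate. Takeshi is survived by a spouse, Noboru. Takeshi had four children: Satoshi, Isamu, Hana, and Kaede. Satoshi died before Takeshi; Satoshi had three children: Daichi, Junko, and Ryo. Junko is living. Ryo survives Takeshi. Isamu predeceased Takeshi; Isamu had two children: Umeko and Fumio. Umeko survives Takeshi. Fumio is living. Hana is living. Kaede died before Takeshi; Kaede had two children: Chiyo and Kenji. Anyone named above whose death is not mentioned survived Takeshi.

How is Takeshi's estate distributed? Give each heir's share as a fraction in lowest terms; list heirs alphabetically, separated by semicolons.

Chiyo 3/32; Daichi 1/16; Fumio 3/32; Hana 3/16; Junko 1/16; Kenji 3/32; Noboru 1/4; Ryo 1/16; Umeko 3/32

Noboru, as surviving spouse, takes 1/4.
The remaining 3/4 passes to Takeshi's descendants per stirpes.
The 3/4 is divided into 4 equal shares of 3/16 among Satoshi, Isamu, Hana, Kaede.
Satoshi predeceased; the 3/16 allotted to Satoshi's branch passes to Satoshi's issue by representation.
The 3/16 is divided into 3 equal shares of 1/16 among Daichi, Junko, Ryo.
Daichi is living and takes 1/16.
Junko is living and takes 1/16.
Ryo is living and takes 1/16.
Isamu predeceased; the 3/16 allotted to Isamu's branch passes to Isamu's issue by representation.
The 3/16 is divided into 2 equal shares of 3/32 among Umeko, Fumio.
Umeko is living and takes 3/32.
Fumio is living and takes 3/32.
Hana is living and takes 3/16.
Kaede predeceased; the 3/16 allotted to Kaede's branch passes to Kaede's issue by representation.
The 3/16 is divided into 2 equal shares of 3/32 among Chiyo, Kenji.
Chiyo is living and takes 3/32.
Kenji is living and takes 3/32.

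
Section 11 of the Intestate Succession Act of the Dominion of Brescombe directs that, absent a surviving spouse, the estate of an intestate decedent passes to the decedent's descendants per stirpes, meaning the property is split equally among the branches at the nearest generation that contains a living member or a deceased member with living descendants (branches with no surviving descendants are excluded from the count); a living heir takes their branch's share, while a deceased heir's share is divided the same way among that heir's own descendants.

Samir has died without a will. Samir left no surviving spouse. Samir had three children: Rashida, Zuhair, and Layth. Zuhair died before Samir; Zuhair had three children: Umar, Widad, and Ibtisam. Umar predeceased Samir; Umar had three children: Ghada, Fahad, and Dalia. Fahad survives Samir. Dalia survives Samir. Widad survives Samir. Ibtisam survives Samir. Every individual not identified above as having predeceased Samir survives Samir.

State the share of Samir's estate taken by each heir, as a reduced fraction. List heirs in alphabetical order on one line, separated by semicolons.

Dalia 1/27; Fahad 1/27; Ghada 1/27; Ibtisam 1/9; Layth 1/3; Rashida 1/3; Widad 1/9

There is no surviving spouse, so the entire estate passes to Samir's descendants per stirpes.
The estate is divided into 3 equal shares of 1/3 among Rashida, Zuhair, Layth.
Rashida is living and takes 1/3.
Zuhair predeceased; the 1/3 allotted to Zuhair's branch passes to Zuhair's issue by representation.
The 1/3 is divided into 3 equal shares of 1/9 among Umar, Widad, Ibtisam.
Umar predeceased; the 1/9 allotted to Umar's branch passes to Umar's issue by representation.
The 1/9 is divided into 3 equal shares of 1/27 among Ghada, Fahad, Dalia.
Ghada is living and takes 1/27.
Fahad is living and takes 1/27.
Dalia is living and takes 1/27.
Widad is living and takes 1/9.
Ibtisam is living and takes 1/9.
Layth is living and takes 1/3.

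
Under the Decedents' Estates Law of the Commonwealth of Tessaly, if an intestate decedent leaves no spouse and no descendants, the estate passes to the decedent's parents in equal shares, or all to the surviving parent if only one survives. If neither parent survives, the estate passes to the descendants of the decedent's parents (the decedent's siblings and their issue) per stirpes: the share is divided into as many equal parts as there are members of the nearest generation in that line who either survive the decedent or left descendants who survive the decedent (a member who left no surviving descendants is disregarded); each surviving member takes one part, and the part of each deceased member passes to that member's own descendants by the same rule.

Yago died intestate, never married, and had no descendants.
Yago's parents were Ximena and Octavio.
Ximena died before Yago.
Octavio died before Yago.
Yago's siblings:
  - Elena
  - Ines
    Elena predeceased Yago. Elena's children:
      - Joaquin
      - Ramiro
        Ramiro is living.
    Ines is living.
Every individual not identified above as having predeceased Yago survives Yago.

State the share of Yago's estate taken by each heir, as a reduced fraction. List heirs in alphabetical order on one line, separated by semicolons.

Ines 1/2; Joaquin 1/4; Ramiro 1/4

Neither parent survives and there are no descendants, so the estate passes to Yago's siblings and their issue per stirpes.
The estate is divided into 2 equal shares of 1/2 among Elena, Ines.
Elena predeceased; the 1/2 allotted to Elena's branch passes to Elena's issue by representation.
The 1/2 is divided into 2 equal shares of 1/4 among Joaquin, Ramiro.
Joaquin is living and takes 1/4.
Ramiro is living and takes 1/4.
Ines is living and takes 1/2.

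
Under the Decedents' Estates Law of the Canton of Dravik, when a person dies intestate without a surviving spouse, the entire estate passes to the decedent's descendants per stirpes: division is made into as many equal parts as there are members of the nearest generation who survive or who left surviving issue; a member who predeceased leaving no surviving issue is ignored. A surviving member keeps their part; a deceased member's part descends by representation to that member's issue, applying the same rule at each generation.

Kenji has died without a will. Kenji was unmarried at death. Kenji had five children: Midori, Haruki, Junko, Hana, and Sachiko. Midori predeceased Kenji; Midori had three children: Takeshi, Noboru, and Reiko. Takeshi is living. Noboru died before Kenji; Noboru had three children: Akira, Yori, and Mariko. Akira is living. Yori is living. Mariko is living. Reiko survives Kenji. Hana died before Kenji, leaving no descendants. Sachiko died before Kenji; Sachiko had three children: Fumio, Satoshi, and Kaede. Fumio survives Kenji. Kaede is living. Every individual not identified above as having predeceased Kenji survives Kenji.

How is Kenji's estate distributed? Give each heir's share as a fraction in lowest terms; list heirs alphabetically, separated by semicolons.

Akira 1/36; Fumio 1/12; Haruki 1/4; Junko 1/4; Kaede 1/12; Mariko 1/36; Reiko 1/12; Satoshi 1/12; Takeshi 1/12; Yori 1/36

There is no surviving spouse, so the entire estate passes to Kenji's descendants per stirpes.
Hana left no surviving issue, so that branch lapses and is disregarded.
The estate is divided into 4 equal shares of 1/4 among Midori, Haruki, Junko, Sachiko.
Midori predeceased; the 1/4 allotted to Midori's branch passes to Midori's issue by representation.
The 1/4 is divided into 3 equal shares of 1/12 among Takeshi, Noboru, Reiko.
Takeshi is living and takes 1/12.
Noboru predeceased; the 1/12 allotted to Noboru's branch passes to Noboru's issue by representation.
The 1/12 is divided into 3 equal shares of 1/36 among Akira, Yori, Mariko.
Akira is living and takes 1/36.
Yori is living and takes 1/36.
Mariko is living and takes 1/36.
Reiko is living and takes 1/12.
Haruki is living and takes 1/4.
Junko is living and takes 1/4.
Sachiko predeceased; the 1/4 allotted to Sachiko's branch passes to Sachiko's issue by representation.
The 1/4 is divided into 3 equal shares of 1/12 among Fumio, Satoshi, Kaede.
Fumio is living and takes 1/12.
Satoshi is living and takes 1/12.
Kaede is living and takes 1/12.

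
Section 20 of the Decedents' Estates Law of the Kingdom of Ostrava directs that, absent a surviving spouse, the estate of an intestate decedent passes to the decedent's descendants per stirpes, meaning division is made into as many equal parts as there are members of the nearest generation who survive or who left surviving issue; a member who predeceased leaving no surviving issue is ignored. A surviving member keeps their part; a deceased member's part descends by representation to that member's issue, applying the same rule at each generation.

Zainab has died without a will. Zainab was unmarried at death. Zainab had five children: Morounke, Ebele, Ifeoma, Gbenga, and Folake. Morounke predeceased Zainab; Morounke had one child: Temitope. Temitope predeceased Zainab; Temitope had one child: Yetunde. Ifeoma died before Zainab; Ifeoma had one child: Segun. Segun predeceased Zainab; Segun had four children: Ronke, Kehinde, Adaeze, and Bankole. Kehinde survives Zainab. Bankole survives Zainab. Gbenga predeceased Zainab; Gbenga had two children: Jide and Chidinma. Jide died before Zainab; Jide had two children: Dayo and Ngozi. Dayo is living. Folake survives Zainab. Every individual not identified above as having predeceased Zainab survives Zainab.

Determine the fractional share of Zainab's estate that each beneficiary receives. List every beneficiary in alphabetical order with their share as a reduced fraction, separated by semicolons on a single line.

There is no surviving spouse, so the entire estate passes to Zainab's descendants per stirpes.
The estate is divided into 5 equal shares of 1/5 among Morounke, Ebele, Ifeoma, Gbenga, Folake.
Morounke predeceased; the 1/5 allotted to Morounke's branch passes to Morounke's issue by representation.
Temitope's line is the sole branch at this level, so the full 1/5 passes to Temitope's issue by representation.
Yetunde is the sole taker at this level and receives the full 1/5.
Ebele is living and takes 1/5.
Ifeoma predeceased; the 1/5 allotted to Ifeoma's branch passes to Ifeoma's issue by representation.
Segun's line is the sole branch at this level, so the full 1/5 passes to Segun's issue by representation.
The 1/5 is divided into 4 equal shares of 1/20 among Ronke, Kehinde, Adaeze, Bankole.
Ronke is living and takes 1/20.
Kehinde is living and takes 1/20.
Adaeze is living and takes 1/20.
Bankole is living and takes 1/20.
Gbenga predeceased; the 1/5 allotted to Gbenga's branch passes to Gbenga's issue by representation.
The 1/5 is divided into 2 equal shares of 1/10 among Jide, Chidinma.
Jide predeceased; the 1/10 allotted to Jide's branch passes to Jide's issue by representation.
The 1/10 is divided into 2 equal shares of 1/20 among Dayo, Ngozi.
Dayo is living and takes 1/20.
Ngozi is living and takes 1/20.
Chidinma is living and takes 1/10.
Folake is living and takes 1/5.

Adaeze 1/20; Bankole 1/20; Chidinma 1/10; Dayo 1/20; Ebele 1/5; Folake 1/5; Kehinde 1/20; Ngozi 1/20; Ronke 1/20; Yetunde 1/5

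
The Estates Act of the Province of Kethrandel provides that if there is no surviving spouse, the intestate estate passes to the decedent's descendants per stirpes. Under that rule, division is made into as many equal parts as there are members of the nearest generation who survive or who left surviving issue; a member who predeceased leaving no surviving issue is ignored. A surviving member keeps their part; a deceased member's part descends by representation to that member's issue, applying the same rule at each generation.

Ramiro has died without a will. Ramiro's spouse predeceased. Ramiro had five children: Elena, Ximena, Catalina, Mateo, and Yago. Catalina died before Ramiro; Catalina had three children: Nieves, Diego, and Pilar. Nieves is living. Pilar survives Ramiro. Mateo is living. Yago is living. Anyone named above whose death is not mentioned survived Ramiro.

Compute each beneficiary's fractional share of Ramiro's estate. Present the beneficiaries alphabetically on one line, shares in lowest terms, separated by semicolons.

Diego 1/15; Elena 1/5; Mateo 1/5; Nieves 1/15; Pilar 1/15; Ximena 1/5; Yago 1/5

There is no surviving spouse, so the entire estate passes to Ramiro's descendants per stirpes.
The estate is divided into 5 equal shares of 1/5 among Elena, Ximena, Catalina, Mateo, Yago.
Elena is living and takes 1/5.
Ximena is living and takes 1/5.
Catalina predeceased; the 1/5 allotted to Catalina's branch passes to Catalina's issue by representation.
The 1/5 is divided into 3 equal shares of 1/15 among Nieves, Diego, Pilar.
Nieves is living and takes 1/15.
Diego is living and takes 1/15.
Pilar is living and takes 1/15.
Mateo is living and takes 1/5.
Yago is living and takes 1/5.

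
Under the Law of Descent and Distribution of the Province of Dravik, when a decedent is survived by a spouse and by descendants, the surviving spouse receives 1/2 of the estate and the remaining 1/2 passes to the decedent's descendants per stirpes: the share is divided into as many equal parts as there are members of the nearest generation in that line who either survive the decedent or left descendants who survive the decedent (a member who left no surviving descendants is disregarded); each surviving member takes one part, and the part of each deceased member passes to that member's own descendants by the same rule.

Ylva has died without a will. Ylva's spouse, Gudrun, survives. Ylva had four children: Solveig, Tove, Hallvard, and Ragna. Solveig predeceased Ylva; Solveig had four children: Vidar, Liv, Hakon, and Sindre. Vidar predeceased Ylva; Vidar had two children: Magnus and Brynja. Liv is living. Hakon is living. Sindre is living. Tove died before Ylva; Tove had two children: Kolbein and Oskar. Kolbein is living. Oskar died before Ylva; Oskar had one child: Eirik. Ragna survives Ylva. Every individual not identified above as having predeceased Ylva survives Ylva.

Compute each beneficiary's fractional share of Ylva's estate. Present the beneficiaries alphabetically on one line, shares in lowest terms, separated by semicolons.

Gudrun, as surviving spouse, takes 1/2.
The remaining 1/2 passes to Ylva's descendants per stirpes.
The 1/2 is divided into 4 equal shares of 1/8 among Solveig, Tove, Hallvard, Ragna.
Solveig predeceased; the 1/8 allotted to Solveig's branch passes to Solveig's issue by representation.
The 1/8 is divided into 4 equal shares of 1/32 among Vidar, Liv, Hakon, Sindre.
Vidar predeceased; the 1/32 allotted to Vidar's branch passes to Vidar's issue by representation.
The 1/32 is divided into 2 equal shares of 1/64 among Magnus, Brynja.
Magnus is living and takes 1/64.
Brynja is living and takes 1/64.
Liv is living and takes 1/32.
Hakon is living and takes 1/32.
Sindre is living and takes 1/32.
Tove predeceased; the 1/8 allotted to Tove's branch passes to Tove's issue by representation.
The 1/8 is divided into 2 equal shares of 1/16 among Kolbein, Oskar.
Kolbein is living and takes 1/16.
Oskar predeceased; the 1/16 allotted to Oskar's branch passes to Oskar's issue by representation.
Eirik is the sole taker at this level and receives the full 1/16.
Hallvard is living and takes 1/8.
Ragna is living and takes 1/8.

Brynja 1/64; Eirik 1/16; Gudrun 1/2; Hakon 1/32; Hallvard 1/8; Kolbein 1/16; Liv 1/32; Magnus 1/64; Ragna 1/8; Sindre 1/32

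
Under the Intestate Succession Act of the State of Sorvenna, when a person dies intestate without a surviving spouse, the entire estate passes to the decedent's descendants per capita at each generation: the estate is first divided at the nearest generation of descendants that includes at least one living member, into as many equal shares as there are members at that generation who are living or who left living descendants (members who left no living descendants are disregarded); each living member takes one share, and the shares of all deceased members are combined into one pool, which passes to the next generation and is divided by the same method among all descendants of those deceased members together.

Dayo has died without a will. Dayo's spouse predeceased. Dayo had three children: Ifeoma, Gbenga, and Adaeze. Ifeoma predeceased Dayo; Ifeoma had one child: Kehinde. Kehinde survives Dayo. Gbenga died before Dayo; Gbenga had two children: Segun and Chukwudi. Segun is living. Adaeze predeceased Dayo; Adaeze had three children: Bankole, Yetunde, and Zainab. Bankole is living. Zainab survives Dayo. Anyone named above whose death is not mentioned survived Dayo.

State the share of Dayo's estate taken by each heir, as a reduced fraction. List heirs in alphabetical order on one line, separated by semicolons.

Bankole 1/6; Chukwudi 1/6; Kehinde 1/6; Segun 1/6; Yetunde 1/6; Zainab 1/6

There is no surviving spouse, so the entire estate passes to Dayo's descendants per capita at each generation.
No one at generation 1 (Ifeoma, Gbenga, Adaeze) is living; moving to the next generation.
At generation 2 (Kehinde, Segun, Chukwudi, Bankole, Yetunde, Zainab) there are 6 shares of (1)/6 = 1/6 each.
Living: Kehinde, Segun, Chukwudi, Bankole, Yetunde, and Zainab — each takes 1/6.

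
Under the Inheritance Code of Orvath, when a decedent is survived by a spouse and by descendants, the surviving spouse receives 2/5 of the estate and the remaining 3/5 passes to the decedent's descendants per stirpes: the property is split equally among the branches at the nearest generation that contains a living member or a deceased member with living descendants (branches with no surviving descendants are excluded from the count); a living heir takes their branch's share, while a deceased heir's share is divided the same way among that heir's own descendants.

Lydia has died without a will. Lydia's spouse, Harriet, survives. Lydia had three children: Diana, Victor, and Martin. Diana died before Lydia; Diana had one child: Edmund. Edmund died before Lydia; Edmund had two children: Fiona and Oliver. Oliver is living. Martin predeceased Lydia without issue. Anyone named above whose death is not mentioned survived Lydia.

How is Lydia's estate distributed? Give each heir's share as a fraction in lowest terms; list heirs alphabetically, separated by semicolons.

Harriet, as surviving spouse, takes 2/5.
The remaining 3/5 passes to Lydia's descendants per stirpes.
Martin left no surviving issue, so that branch lapses and is disregarded.
The 3/5 is divided into 2 equal shares of 3/10 among Diana, Victor.
Diana predeceased; the 3/10 allotted to Diana's branch passes to Diana's issue by representation.
Edmund's line is the sole branch at this level, so the full 3/10 passes to Edmund's issue by representation.
The 3/10 is divided into 2 equal shares of 3/20 among Fiona, Oliver.
Fiona is living and takes 3/20.
Oliver is living and takes 3/20.
Victor is living and takes 3/10.

Fiona 3/20; Harriet 2/5; Oliver 3/20; Victor 3/10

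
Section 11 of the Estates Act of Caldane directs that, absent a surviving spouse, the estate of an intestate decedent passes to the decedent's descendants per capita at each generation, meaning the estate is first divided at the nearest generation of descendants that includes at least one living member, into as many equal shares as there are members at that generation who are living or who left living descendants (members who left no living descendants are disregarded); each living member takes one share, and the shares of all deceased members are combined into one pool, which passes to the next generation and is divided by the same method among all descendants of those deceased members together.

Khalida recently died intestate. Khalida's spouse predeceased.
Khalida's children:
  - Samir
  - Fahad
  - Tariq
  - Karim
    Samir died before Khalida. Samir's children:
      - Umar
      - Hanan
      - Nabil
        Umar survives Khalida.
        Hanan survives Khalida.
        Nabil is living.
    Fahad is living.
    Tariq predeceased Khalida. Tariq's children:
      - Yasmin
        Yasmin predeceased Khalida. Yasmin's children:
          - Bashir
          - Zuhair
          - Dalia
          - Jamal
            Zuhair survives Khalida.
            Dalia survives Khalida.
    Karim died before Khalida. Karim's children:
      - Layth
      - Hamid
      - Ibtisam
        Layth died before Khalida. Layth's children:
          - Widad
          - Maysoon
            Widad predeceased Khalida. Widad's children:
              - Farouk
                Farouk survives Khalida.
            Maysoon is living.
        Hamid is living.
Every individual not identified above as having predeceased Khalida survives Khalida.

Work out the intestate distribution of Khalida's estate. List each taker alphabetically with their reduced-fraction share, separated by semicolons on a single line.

Bashir 1/28; Dalia 1/28; Fahad 1/4; Farouk 1/28; Hamid 3/28; Hanan 3/28; Ibtisam 3/28; Jamal 1/28; Maysoon 1/28; Nabil 3/28; Umar 3/28; Zuhair 1/28

There is no surviving spouse, so the entire estate passes to Khalida's descendants per capita at each generation.
At generation 1 (Samir, Fahad, Tariq, Karim) there are 4 shares of (1)/4 = 1/4 each.
Living: Fahad — each takes 1/4.
Deceased: Samir, Tariq, and Karim. Their combined 3/4 is pooled and carried to generation 2.
At generation 2 (Umar, Hanan, Nabil, Yasmin, Layth, Hamid, Ibtisam) there are 7 shares of (3/4)/7 = 3/28 each.
Living: Umar, Hanan, Nabil, Hamid, and Ibtisam — each takes 3/28.
Deceased: Yasmin and Layth. Their combined 3/14 is pooled and carried to generation 3.
At generation 3 (Bashir, Zuhair, Dalia, Jamal, Widad, Maysoon) there are 6 shares of (3/14)/6 = 1/28 each.
Living: Bashir, Zuhair, Dalia, Jamal, and Maysoon — each takes 1/28.
Deceased: Widad. That 1/28 share is carried to generation 4.
At generation 4 (Farouk) there are 1 shares of (1/28)/1 = 1/28 each.
Living: Farouk — each takes 1/28.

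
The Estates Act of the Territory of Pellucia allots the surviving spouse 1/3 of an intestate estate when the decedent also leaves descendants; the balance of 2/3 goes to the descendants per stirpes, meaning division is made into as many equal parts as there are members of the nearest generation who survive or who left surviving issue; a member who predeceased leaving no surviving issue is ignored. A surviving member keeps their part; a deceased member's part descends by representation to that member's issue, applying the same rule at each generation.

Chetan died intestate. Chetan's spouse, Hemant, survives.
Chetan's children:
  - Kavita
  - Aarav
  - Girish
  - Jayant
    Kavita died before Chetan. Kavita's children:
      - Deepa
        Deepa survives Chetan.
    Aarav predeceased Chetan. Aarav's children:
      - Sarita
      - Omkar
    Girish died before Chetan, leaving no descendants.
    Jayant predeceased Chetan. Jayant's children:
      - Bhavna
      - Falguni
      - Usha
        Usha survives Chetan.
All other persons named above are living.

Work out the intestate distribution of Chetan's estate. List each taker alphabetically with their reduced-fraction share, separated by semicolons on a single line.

Hemant, as surviving spouse, takes 1/3.
The remaining 2/3 passes to Chetan's descendants per stirpes.
Girish left no surviving issue, so that branch lapses and is disregarded.
The 2/3 is divided into 3 equal shares of 2/9 among Kavita, Aarav, Jayant.
Kavita predeceased; the 2/9 allotted to Kavita's branch passes to Kavita's issue by representation.
Deepa is the sole taker at this level and receives the full 2/9.
Aarav predeceased; the 2/9 allotted to Aarav's branch passes to Aarav's issue by representation.
The 2/9 is divided into 2 equal shares of 1/9 among Sarita, Omkar.
Sarita is living and takes 1/9.
Omkar is living and takes 1/9.
Jayant predeceased; the 2/9 allotted to Jayant's branch passes to Jayant's issue by representation.
The 2/9 is divided into 3 equal shares of 2/27 among Bhavna, Falguni, Usha.
Bhavna is living and takes 2/27.
Falguni is living and takes 2/27.
Usha is living and takes 2/27.

Bhavna 2/27; Deepa 2/9; Falguni 2/27; Hemant 1/3; Omkar 1/9; Sarita 1/9; Usha 2/27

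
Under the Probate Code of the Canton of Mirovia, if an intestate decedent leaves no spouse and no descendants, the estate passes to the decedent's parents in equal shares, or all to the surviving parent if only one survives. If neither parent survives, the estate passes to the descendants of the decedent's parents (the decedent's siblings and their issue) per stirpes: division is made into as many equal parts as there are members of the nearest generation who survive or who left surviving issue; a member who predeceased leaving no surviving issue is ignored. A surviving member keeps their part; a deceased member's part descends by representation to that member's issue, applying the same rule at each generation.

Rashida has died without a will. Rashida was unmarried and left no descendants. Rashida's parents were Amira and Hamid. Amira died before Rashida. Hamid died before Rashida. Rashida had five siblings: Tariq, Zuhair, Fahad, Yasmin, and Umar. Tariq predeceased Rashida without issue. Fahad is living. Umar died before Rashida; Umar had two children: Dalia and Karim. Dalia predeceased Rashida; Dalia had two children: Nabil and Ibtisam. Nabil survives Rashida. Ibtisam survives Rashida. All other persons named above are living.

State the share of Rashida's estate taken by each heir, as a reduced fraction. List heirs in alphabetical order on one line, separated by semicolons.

Neither parent survives and there are no descendants, so the estate passes to Rashida's siblings and their issue per stirpes.
Tariq left no surviving issue, so that branch lapses and is disregarded.
The estate is divided into 4 equal shares of 1/4 among Zuhair, Fahad, Yasmin, Umar.
Zuhair is living and takes 1/4.
Fahad is living and takes 1/4.
Yasmin is living and takes 1/4.
Umar predeceased; the 1/4 allotted to Umar's branch passes to Umar's issue by representation.
The 1/4 is divided into 2 equal shares of 1/8 among Dalia, Karim.
Dalia predeceased; the 1/8 allotted to Dalia's branch passes to Dalia's issue by representation.
The 1/8 is divided into 2 equal shares of 1/16 among Nabil, Ibtisam.
Nabil is living and takes 1/16.
Ibtisam is living and takes 1/16.
Karim is living and takes 1/8.

Fahad 1/4; Ibtisam 1/16; Karim 1/8; Nabil 1/16; Yasmin 1/4; Zuhair 1/4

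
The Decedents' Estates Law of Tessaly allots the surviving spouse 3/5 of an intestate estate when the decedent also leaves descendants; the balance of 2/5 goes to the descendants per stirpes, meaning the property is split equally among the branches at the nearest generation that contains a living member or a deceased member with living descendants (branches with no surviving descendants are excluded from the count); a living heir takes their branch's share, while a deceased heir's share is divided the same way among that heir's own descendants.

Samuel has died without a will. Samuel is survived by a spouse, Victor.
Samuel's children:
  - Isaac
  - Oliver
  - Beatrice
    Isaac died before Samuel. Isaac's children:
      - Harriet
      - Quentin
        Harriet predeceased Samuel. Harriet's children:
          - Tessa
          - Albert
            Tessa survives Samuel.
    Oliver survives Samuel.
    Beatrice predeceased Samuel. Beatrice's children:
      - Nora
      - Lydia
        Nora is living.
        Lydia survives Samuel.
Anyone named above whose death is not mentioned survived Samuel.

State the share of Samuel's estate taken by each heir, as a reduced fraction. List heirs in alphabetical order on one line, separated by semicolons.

Victor, as surviving spouse, takes 3/5.
The remaining 2/5 passes to Samuel's descendants per stirpes.
The 2/5 is divided into 3 equal shares of 2/15 among Isaac, Oliver, Beatrice.
Isaac predeceased; the 2/15 allotted to Isaac's branch passes to Isaac's issue by representation.
The 2/15 is divided into 2 equal shares of 1/15 among Harriet, Quentin.
Harriet predeceased; the 1/15 allotted to Harriet's branch passes to Harriet's issue by representation.
The 1/15 is divided into 2 equal shares of 1/30 among Tessa, Albert.
Tessa is living and takes 1/30.
Albert is living and takes 1/30.
Quentin is living and takes 1/15.
Oliver is living and takes 2/15.
Beatrice predeceased; the 2/15 allotted to Beatrice's branch passes to Beatrice's issue by representation.
The 2/15 is divided into 2 equal shares of 1/15 among Nora, Lydia.
Nora is living and takes 1/15.
Lydia is living and takes 1/15.

Albert 1/30; Lydia 1/15; Nora 1/15; Oliver 2/15; Quentin 1/15; Tessa 1/30; Victor 3/5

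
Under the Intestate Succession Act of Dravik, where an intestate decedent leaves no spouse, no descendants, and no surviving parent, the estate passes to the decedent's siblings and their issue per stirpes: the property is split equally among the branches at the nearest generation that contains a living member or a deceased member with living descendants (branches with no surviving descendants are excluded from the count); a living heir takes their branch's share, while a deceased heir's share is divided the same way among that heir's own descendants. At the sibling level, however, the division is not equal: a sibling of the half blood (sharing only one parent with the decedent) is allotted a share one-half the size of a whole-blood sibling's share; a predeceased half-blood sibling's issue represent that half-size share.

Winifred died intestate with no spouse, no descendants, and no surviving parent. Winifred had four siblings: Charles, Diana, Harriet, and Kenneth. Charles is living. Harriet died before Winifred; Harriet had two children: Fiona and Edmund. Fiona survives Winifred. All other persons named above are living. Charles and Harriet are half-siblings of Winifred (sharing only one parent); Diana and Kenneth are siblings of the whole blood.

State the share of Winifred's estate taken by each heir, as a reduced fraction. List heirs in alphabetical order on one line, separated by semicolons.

Charles 1/6; Diana 1/3; Edmund 1/12; Fiona 1/12; Kenneth 1/3

No spouse, descendants, or parent survives, so the estate passes to Winifred's siblings per stirpes.
Half-blood siblings count for one-half the weight of whole-blood siblings at the initial division.
Dividing 1 in proportion to weights (total weight 3): Charles (weight 1/2) → 1/6; Diana (weight 1) → 1/3; Harriet (weight 1/2) → 1/6; Kenneth (weight 1) → 1/3.
Charles is living and takes 1/6.
Diana is living and takes 1/3.
Harriet predeceased; the 1/6 allotted to Harriet's branch passes to Harriet's issue by representation.
The 1/6 is divided into 2 equal shares of 1/12 among Fiona, Edmund.
Fiona is living and takes 1/12.
Edmund is living and takes 1/12.
Kenneth is living and takes 1/3.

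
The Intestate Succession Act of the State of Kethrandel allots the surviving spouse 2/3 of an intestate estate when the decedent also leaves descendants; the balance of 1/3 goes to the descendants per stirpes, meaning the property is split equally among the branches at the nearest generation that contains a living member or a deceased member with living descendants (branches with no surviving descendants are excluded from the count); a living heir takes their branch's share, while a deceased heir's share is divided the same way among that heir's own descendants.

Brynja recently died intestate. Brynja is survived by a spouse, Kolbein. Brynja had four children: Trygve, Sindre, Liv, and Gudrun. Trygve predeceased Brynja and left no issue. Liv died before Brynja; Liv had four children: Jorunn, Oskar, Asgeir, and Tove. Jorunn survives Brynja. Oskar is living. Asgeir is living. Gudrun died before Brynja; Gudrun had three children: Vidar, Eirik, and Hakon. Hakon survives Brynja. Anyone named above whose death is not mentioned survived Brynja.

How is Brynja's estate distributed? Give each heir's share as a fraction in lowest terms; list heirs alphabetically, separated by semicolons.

Asgeir 1/36; Eirik 1/27; Hakon 1/27; Jorunn 1/36; Kolbein 2/3; Oskar 1/36; Sindre 1/9; Tove 1/36; Vidar 1/27

Kolbein, as surviving spouse, takes 2/3.
The remaining 1/3 passes to Brynja's descendants per stirpes.
Trygve left no surviving issue, so that branch lapses and is disregarded.
The 1/3 is divided into 3 equal shares of 1/9 among Sindre, Liv, Gudrun.
Sindre is living and takes 1/9.
Liv predeceased; the 1/9 allotted to Liv's branch passes to Liv's issue by representation.
The 1/9 is divided into 4 equal shares of 1/36 among Jorunn, Oskar, Asgeir, Tove.
Jorunn is living and takes 1/36.
Oskar is living and takes 1/36.
Asgeir is living and takes 1/36.
Tove is living and takes 1/36.
Gudrun predeceased; the 1/9 allotted to Gudrun's branch passes to Gudrun's issue by representation.
The 1/9 is divided into 3 equal shares of 1/27 among Vidar, Eirik, Hakon.
Vidar is living and takes 1/27.
Eirik is living and takes 1/27.
Hakon is living and takes 1/27.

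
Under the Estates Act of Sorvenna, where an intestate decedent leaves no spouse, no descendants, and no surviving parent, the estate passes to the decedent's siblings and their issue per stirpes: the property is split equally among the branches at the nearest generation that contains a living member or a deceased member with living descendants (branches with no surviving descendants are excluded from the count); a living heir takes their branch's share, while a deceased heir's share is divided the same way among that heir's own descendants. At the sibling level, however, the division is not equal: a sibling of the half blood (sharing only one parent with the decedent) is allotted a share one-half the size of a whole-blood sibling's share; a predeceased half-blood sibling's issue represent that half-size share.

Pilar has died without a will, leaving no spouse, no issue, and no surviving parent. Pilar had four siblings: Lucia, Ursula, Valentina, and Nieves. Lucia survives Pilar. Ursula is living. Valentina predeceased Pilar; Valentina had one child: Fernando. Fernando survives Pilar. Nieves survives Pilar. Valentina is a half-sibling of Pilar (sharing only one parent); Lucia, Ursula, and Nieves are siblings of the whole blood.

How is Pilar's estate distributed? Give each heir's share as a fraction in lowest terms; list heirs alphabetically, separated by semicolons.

No spouse, descendants, or parent survives, so the estate passes to Pilar's siblings per stirpes.
Half-blood siblings count for one-half the weight of whole-blood siblings at the initial division.
Dividing 1 in proportion to weights (total weight 7/2): Lucia (weight 1) → 2/7; Ursula (weight 1) → 2/7; Valentina (weight 1/2) → 1/7; Nieves (weight 1) → 2/7.
Lucia is living and takes 2/7.
Ursula is living and takes 2/7.
Valentina predeceased; the 1/7 allotted to Valentina's branch passes to Valentina's issue by representation.
Fernando is the sole taker at this level and receives the full 1/7.
Nieves is living and takes 2/7.

Fernando 1/7; Lucia 2/7; Nieves 2/7; Ursula 2/7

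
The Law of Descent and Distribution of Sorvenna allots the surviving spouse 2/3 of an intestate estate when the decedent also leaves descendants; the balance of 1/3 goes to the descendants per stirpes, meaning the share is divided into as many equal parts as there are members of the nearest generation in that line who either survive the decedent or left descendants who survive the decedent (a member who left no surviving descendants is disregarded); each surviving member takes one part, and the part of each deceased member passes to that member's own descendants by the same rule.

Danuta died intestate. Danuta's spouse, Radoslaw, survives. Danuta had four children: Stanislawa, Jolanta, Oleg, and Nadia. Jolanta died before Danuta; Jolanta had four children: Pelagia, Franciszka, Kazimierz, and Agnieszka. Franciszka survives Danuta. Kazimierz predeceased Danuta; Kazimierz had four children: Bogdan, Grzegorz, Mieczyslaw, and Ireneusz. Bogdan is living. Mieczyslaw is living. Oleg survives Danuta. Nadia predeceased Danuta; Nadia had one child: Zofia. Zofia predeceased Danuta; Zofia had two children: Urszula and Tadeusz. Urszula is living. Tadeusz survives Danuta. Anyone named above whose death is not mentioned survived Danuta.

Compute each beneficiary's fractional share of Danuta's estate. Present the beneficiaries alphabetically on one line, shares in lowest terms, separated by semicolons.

Radoslaw, as surviving spouse, takes 2/3.
The remaining 1/3 passes to Danuta's descendants per stirpes.
The 1/3 is divided into 4 equal shares of 1/12 among Stanislawa, Jolanta, Oleg, Nadia.
Stanislawa is living and takes 1/12.
Jolanta predeceased; the 1/12 allotted to Jolanta's branch passes to Jolanta's issue by representation.
The 1/12 is divided into 4 equal shares of 1/48 among Pelagia, Franciszka, Kazimierz, Agnieszka.
Pelagia is living and takes 1/48.
Franciszka is living and takes 1/48.
Kazimierz predeceased; the 1/48 allotted to Kazimierz's branch passes to Kazimierz's issue by representation.
The 1/48 is divided into 4 equal shares of 1/192 among Bogdan, Grzegorz, Mieczyslaw, Ireneusz.
Bogdan is living and takes 1/192.
Grzegorz is living and takes 1/192.
Mieczyslaw is living and takes 1/192.
Ireneusz is living and takes 1/192.
Agnieszka is living and takes 1/48.
Oleg is living and takes 1/12.
Nadia predeceased; the 1/12 allotted to Nadia's branch passes to Nadia's issue by representation.
Zofia's line is the sole branch at this level, so the full 1/12 passes to Zofia's issue by representation.
The 1/12 is divided into 2 equal shares of 1/24 among Urszula, Tadeusz.
Urszula is living and takes 1/24.
Tadeusz is living and takes 1/24.

Agnieszka 1/48; Bogdan 1/192; Franciszka 1/48; Grzegorz 1/192; Ireneusz 1/192; Mieczyslaw 1/192; Oleg 1/12; Pelagia 1/48; Radoslaw 2/3; Stanislawa 1/12; Tadeusz 1/24; Urszula 1/24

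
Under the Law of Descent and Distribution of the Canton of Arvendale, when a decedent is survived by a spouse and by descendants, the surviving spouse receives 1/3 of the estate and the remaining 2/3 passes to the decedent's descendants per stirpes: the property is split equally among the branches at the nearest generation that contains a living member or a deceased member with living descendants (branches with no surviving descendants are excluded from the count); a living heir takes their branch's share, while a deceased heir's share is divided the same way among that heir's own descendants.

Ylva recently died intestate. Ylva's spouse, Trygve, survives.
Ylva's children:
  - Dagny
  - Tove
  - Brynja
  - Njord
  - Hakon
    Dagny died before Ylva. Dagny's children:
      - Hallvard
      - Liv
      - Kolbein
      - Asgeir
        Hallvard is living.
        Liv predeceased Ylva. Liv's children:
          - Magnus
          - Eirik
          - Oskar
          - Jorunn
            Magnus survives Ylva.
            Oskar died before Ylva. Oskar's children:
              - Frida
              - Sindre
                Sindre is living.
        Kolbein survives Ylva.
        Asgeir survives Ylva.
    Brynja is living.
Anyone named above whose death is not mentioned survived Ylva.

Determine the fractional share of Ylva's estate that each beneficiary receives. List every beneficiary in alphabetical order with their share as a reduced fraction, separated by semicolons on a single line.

Asgeir 1/30; Brynja 2/15; Eirik 1/120; Frida 1/240; Hakon 2/15; Hallvard 1/30; Jorunn 1/120; Kolbein 1/30; Magnus 1/120; Njord 2/15; Sindre 1/240; Tove 2/15; Trygve 1/3

Trygve, as surviving spouse, takes 1/3.
The remaining 2/3 passes to Ylva's descendants per stirpes.
The 2/3 is divided into 5 equal shares of 2/15 among Dagny, Tove, Brynja, Njord, Hakon.
Dagny predeceased; the 2/15 allotted to Dagny's branch passes to Dagny's issue by representation.
The 2/15 is divided into 4 equal shares of 1/30 among Hallvard, Liv, Kolbein, Asgeir.
Hallvard is living and takes 1/30.
Liv predeceased; the 1/30 allotted to Liv's branch passes to Liv's issue by representation.
The 1/30 is divided into 4 equal shares of 1/120 among Magnus, Eirik, Oskar, Jorunn.
Magnus is living and takes 1/120.
Eirik is living and takes 1/120.
Oskar predeceased; the 1/120 allotted to Oskar's branch passes to Oskar's issue by representation.
The 1/120 is divided into 2 equal shares of 1/240 among Frida, Sindre.
Frida is living and takes 1/240.
Sindre is living and takes 1/240.
Jorunn is living and takes 1/120.
Kolbein is living and takes 1/30.
Asgeir is living and takes 1/30.
Tove is living and takes 2/15.
Brynja is living and takes 2/15.
Njord is living and takes 2/15.
Hakon is living and takes 2/15.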